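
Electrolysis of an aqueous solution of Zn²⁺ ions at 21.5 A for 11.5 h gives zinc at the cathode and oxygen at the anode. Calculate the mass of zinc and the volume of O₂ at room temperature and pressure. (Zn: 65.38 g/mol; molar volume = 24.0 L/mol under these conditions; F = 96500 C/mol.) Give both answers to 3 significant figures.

302 g Zn; 55.3 L O₂

Q = 21.5 × 41400 = 8.901×10^5 C; n(e⁻) = 8.901×10^5 / 96500 = 9.224 mol
Cathode: Zn²⁺ + 2e⁻ → Zn → n(Zn) = 9.224/2 = 4.612 mol → 302 g
Anode: 2H₂O → O₂ + 4H⁺ + 4e⁻ → n(O₂) = 9.224/4 = 2.306 mol → 55.3 L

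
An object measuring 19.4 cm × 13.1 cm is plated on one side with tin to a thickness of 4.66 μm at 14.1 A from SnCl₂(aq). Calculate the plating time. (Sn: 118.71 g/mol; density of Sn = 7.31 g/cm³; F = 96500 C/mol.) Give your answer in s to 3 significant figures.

Plated area = 19.4 × 13.1 = 254.1 cm²
Volume = 254.1 × 4.66×10⁻⁴ cm = 0.1184 cm³
m(Sn) = 0.1184 × 7.31 = 0.8655 g
n(Sn) = 0.8655 / 118.71 = 0.007291 mol; n(e⁻) = 2 × 0.007291 = 0.01458 mol
Q = 0.01458 × 96500 = 1407 C
t = 1407 / 14.1 = 99.79 s

99.8 s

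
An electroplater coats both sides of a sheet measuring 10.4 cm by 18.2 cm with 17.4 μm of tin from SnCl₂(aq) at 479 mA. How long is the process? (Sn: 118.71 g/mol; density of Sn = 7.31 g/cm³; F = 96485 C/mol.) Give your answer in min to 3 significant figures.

272 min

Plated area = 2 × 10.4 × 18.2 = 378.6 cm²
Volume = 378.6 × 17.4×10⁻⁴ cm = 0.6588 cm³
m(Sn) = 0.6588 × 7.31 = 4.816 g
n(Sn) = 4.816 / 118.71 = 0.04057 mol; n(e⁻) = 2 × 0.04057 = 0.08114 mol
Q = 0.08114 × 96485 = 7829 C
t = 7829 / 0.479 = 16340 s = 272 min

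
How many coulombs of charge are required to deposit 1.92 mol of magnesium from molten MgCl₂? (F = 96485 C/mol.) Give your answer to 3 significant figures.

Mg²⁺ + 2e⁻ → Mg, so n(e⁻) = 2 × 1.92 = 3.840 mol
Q = 3.840 × 96485 = 3.705×10^5 C

3.71×10^5 C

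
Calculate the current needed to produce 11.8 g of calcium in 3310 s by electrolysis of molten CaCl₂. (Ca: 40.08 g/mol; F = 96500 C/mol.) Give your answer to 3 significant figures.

17.2 A

n(Ca) = 11.8 / 40.08 = 0.2944 mol
Ca²⁺ + 2e⁻ → Ca, so n(e⁻) = 2 × 0.2944 = 0.5888 mol
Q = 0.5888 × 96500 = 56820 C
I = Q / t = 56820 / 3310 s = 17.2 A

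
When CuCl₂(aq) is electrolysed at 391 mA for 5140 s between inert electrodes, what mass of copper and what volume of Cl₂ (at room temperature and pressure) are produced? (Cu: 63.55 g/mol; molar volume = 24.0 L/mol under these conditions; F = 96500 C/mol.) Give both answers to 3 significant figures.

Q = 0.391 × 5140 = 2010 C; n(e⁻) = 2010 / 96500 = 0.02083 mol
Cathode: Cu²⁺ + 2e⁻ → Cu → n(Cu) = 0.02083/2 = 0.01042 mol → 0.662 g
Anode: 2Cl⁻ → Cl₂ + 2e⁻ → n(Cl₂) = 0.02083/2 = 0.01042 mol → 0.250 L

0.662 g Cu; 0.250 L Cl₂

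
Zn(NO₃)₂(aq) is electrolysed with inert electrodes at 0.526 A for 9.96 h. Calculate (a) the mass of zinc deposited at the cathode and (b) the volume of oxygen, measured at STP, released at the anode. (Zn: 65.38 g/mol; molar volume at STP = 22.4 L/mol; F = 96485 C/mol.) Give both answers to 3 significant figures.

Q = 0.526 × 35856 = 18860 C; n(e⁻) = 18860 / 96485 = 0.1955 mol
Cathode: Zn²⁺ + 2e⁻ → Zn → n(Zn) = 0.1955/2 = 0.09775 mol → 6.39 g
Anode: 2H₂O → O₂ + 4H⁺ + 4e⁻ → n(O₂) = 0.1955/4 = 0.04888 mol → 1.09 L

6.39 g Zn; 1.09 L O₂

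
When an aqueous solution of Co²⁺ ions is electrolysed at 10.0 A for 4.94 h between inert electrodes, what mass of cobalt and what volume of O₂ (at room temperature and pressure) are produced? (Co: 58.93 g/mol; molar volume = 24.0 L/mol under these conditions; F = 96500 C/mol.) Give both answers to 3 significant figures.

Q = 10.0 × 17784 = 1.778×10^5 C; n(e⁻) = 1.778×10^5 / 96500 = 1.842 mol
Cathode: Co²⁺ + 2e⁻ → Co → n(Co) = 1.842/2 = 0.9210 mol → 54.3 g
Anode: 2H₂O → O₂ + 4H⁺ + 4e⁻ → n(O₂) = 1.842/4 = 0.4605 mol → 11.1 L

54.3 g Co; 11.1 L O₂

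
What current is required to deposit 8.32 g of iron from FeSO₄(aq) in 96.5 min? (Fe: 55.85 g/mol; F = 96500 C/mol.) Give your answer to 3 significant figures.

4.97 A

n(Fe) = 8.32 / 55.85 = 0.1490 mol
Fe²⁺ + 2e⁻ → Fe, so n(e⁻) = 2 × 0.1490 = 0.2980 mol
Q = 0.2980 × 96500 = 28760 C
I = Q / t = 28760 / 5790 s = 4.97 A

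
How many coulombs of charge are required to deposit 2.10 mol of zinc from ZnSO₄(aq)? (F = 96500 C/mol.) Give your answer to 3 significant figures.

4.05×10^5 C

Zn²⁺ + 2e⁻ → Zn, so n(e⁻) = 2 × 2.10 = 4.200 mol
Q = 4.200 × 96500 = 4.053×10^5 C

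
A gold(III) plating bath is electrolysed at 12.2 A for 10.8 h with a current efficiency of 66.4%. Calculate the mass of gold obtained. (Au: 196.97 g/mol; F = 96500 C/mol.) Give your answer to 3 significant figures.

214 g

Q = 12.2 × 38880 = 4.743×10^5 C
n(e⁻) = 4.743×10^5 / 96500 = 4.915 mol
Au³⁺ + 3e⁻ → Au, so theoretical m(Au) = 1.638 × 196.97 = 322.6 g
Actual mass = 66.4% × 322.6 = 214 g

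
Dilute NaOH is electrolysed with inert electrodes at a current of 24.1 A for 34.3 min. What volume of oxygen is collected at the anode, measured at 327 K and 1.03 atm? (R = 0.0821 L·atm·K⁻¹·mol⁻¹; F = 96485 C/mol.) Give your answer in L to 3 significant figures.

3.35 L

Q = 24.1 A × 2058 s = 49600 C
Moles of electrons = 49600 / 96485 = 0.5141 mol
2H₂O → O₂ + 4H⁺ + 4e⁻, so n(O₂) = 0.5141 / 4 = 0.1285 mol
V = nRT/P = 0.1285 × 0.0821 × 327 / 1.03 = 3.349 L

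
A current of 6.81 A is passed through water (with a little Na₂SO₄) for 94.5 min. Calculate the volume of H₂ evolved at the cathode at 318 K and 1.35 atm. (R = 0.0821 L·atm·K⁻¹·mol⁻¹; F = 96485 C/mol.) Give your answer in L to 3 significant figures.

3.87 L

Q = 6.81 A × 5670 s = 38610 C
Moles of electrons = 38610 / 96485 = 0.4002 mol
2H⁺ + 2e⁻ → H₂, so n(H₂) = 0.4002 / 2 = 0.2001 mol
V = nRT/P = 0.2001 × 0.0821 × 318 / 1.35 = 3.870 L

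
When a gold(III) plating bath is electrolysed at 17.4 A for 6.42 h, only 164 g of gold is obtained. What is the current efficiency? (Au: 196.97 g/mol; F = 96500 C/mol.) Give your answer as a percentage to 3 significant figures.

59.9%

Q = 17.4 × 23112 = 4.021×10^5 C
n(e⁻) = 4.021×10^5 / 96500 = 4.167 mol
Au³⁺ + 3e⁻ → Au, so theoretical n(Au) = 1.389 mol → 273.6 g
Efficiency = 164 / 273.6 = 0.5994 = 59.9%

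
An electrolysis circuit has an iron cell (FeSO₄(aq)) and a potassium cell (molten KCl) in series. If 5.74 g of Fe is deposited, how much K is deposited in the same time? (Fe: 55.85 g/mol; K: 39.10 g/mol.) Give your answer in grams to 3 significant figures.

n(Fe) = 5.74 / 55.85 = 0.1028 mol
Fe²⁺ + 2e⁻ → Fe, so n(e⁻) = 2 × 0.1028 = 0.2056 mol
In series, the same 0.2056 mol of electrons flows through the second cell.
K⁺ + e⁻ → K, so n(K) = 0.2056 mol
m(K) = 0.2056 × 39.10 = 8.04 g

8.04 g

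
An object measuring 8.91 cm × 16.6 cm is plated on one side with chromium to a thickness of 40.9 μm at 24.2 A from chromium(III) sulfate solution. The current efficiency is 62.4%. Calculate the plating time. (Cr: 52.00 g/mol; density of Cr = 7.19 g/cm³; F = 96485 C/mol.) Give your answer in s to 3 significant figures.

1600 s

Plated area = 8.91 × 16.6 = 147.9 cm²
Volume = 147.9 × 40.9×10⁻⁴ cm = 0.6049 cm³
m(Cr) = 0.6049 × 7.19 = 4.349 g
n(Cr) = 4.349 / 52.00 = 0.08363 mol; n(e⁻) = 3 × 0.08363 = 0.2509 mol
Q = 0.2509 × 96485 / 0.624 = 38800 C
t = 38800 / 24.2 = 1603 s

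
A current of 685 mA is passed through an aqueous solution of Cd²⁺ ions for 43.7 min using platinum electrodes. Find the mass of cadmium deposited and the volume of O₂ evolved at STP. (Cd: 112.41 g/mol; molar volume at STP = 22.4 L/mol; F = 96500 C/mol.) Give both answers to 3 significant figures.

1.05 g Cd; 0.104 L O₂

Q = 0.685 × 2622 = 1796 C; n(e⁻) = 1796 / 96500 = 0.01861 mol
Cathode: Cd²⁺ + 2e⁻ → Cd → n(Cd) = 0.01861/2 = 0.009305 mol → 1.05 g
Anode: 2H₂O → O₂ + 4H⁺ + 4e⁻ → n(O₂) = 0.01861/4 = 0.004653 mol → 0.104 L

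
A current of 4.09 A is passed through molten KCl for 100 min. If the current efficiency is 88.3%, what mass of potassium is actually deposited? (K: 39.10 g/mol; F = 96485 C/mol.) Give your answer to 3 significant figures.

8.78 g

Q = 4.09 × 6000 = 24540 C
n(e⁻) = 24540 / 96485 = 0.2543 mol
K⁺ + e⁻ → K, so theoretical m(K) = 0.2543 × 39.10 = 9.943 g
Actual mass = 88.3% × 9.943 = 8.78 g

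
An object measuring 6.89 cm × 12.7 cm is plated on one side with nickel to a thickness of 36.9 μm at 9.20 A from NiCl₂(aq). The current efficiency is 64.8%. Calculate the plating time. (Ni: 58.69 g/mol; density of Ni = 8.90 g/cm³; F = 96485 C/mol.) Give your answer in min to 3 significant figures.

26.4 min

Plated area = 6.89 × 12.7 = 87.50 cm²
Volume = 87.50 × 36.9×10⁻⁴ cm = 0.3229 cm³
m(Ni) = 0.3229 × 8.90 = 2.874 g
n(Ni) = 2.874 / 58.69 = 0.04897 mol; n(e⁻) = 2 × 0.04897 = 0.09794 mol
Q = 0.09794 × 96485 / 0.648 = 14580 C
t = 14580 / 9.20 = 1585 s = 26.4 min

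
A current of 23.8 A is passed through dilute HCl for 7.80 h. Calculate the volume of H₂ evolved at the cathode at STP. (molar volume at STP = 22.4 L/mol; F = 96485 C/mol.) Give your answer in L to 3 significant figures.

Charge passed = 23.8 × 28080 = 6.683×10^5 C
n(e⁻) = Q/F = 6.683×10^5/96485 = 6.926 mol
2H⁺ + 2e⁻ → H₂, so n(H₂) = 6.926 / 2 = 3.463 mol
V = 3.463 × 22.4 = 77.57 L

77.6 L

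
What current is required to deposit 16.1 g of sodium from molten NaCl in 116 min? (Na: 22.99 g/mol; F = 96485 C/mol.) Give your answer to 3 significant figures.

9.71 A

n(Na) = 16.1 / 22.99 = 0.7003 mol
Na⁺ + e⁻ → Na, so n(e⁻) = 0.7003 mol
Q = 0.7003 × 96485 = 67570 C
I = Q / t = 67570 / 6960 s = 9.71 A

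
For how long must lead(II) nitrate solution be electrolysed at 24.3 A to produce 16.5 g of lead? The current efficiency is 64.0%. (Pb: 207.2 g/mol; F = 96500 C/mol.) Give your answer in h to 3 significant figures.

n(Pb) = 16.5 / 207.2 = 0.07963 mol
Pb²⁺ + 2e⁻ → Pb, so n(e⁻) = 2 × 0.07963 = 0.1593 mol
Q = 0.1593 × 96500 / 0.640 = 24020 C
t = Q / I = 24020 / 24.3 = 988.5 s = 0.275 h

0.275 h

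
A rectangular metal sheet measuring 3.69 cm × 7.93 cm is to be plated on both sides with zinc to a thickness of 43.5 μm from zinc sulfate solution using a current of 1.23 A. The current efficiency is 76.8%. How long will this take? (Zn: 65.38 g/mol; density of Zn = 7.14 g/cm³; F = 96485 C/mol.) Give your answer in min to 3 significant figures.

Plated area = 2 × 3.69 × 7.93 = 58.52 cm²
Volume = 58.52 × 43.5×10⁻⁴ cm = 0.2546 cm³
m(Zn) = 0.2546 × 7.14 = 1.818 g
n(Zn) = 1.818 / 65.38 = 0.02781 mol; n(e⁻) = 2 × 0.02781 = 0.05562 mol
Q = 0.05562 × 96485 / 0.768 = 6988 C
t = 6988 / 1.23 = 5681 s = 94.7 min

94.7 min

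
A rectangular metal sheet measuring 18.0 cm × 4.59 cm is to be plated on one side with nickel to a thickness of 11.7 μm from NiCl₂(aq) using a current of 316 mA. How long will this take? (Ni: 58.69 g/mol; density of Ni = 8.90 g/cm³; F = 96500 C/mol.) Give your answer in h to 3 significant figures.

2.49 h

Plated area = 18.0 × 4.59 = 82.62 cm²
Volume = 82.62 × 11.7×10⁻⁴ cm = 0.09667 cm³
m(Ni) = 0.09667 × 8.90 = 0.8604 g
n(Ni) = 0.8604 / 58.69 = 0.01466 mol; n(e⁻) = 2 × 0.01466 = 0.02932 mol
Q = 0.02932 × 96500 = 2829 C
t = 2829 / 0.316 = 8953 s = 2.49 h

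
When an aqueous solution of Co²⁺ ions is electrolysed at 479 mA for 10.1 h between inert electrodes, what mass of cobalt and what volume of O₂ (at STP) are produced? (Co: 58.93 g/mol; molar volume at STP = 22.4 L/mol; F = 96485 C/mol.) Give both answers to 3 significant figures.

Q = 0.479 × 36360 = 17420 C; n(e⁻) = 17420 / 96485 = 0.1805 mol
Cathode: Co²⁺ + 2e⁻ → Co → n(Co) = 0.1805/2 = 0.09025 mol → 5.32 g
Anode: 2H₂O → O₂ + 4H⁺ + 4e⁻ → n(O₂) = 0.1805/4 = 0.04513 mol → 1.01 L

5.32 g Co; 1.01 L O₂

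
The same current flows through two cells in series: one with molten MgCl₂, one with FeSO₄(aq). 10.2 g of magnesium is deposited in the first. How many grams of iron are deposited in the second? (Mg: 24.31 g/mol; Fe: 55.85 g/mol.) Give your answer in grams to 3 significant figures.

23.4 g

n(Mg) = 10.2 / 24.31 = 0.4196 mol
Mg²⁺ + 2e⁻ → Mg, so n(e⁻) = 2 × 0.4196 = 0.8392 mol
Same current for the same time ⇒ same n(e⁻) = 0.8392 mol in both cells.
Fe²⁺ + 2e⁻ → Fe, so n(Fe) = 0.8392 / 2 = 0.4196 mol
m(Fe) = 0.4196 × 55.85 = 23.4 g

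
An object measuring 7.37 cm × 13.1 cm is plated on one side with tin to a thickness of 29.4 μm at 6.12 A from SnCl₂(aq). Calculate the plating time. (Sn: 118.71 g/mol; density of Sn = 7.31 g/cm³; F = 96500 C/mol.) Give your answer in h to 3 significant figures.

Plated area = 7.37 × 13.1 = 96.55 cm²
Volume = 96.55 × 29.4×10⁻⁴ cm = 0.2839 cm³
m(Sn) = 0.2839 × 7.31 = 2.075 g
n(Sn) = 2.075 / 118.71 = 0.01748 mol; n(e⁻) = 2 × 0.01748 = 0.03496 mol
Q = 0.03496 × 96500 = 3374 C
t = 3374 / 6.12 = 551.3 s = 0.153 h

0.153 h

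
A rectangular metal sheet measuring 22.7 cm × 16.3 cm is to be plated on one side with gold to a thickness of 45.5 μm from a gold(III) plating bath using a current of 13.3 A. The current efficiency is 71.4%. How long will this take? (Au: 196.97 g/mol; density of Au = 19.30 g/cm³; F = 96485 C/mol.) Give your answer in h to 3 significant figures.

1.40 h

Plated area = 22.7 × 16.3 = 370.0 cm²
Volume = 370.0 × 45.5×10⁻⁴ cm = 1.684 cm³
m(Au) = 1.684 × 19.30 = 32.50 g
n(Au) = 32.50 / 196.97 = 0.1650 mol; n(e⁻) = 3 × 0.1650 = 0.4950 mol
Q = 0.4950 × 96485 / 0.714 = 66890 C
t = 66890 / 13.3 = 5029 s = 1.40 h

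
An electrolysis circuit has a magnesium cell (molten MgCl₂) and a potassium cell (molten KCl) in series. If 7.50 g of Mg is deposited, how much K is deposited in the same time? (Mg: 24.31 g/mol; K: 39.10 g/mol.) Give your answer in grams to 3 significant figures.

n(Mg) = 7.50 / 24.31 = 0.3085 mol
Mg²⁺ + 2e⁻ → Mg, so n(e⁻) = 2 × 0.3085 = 0.6170 mol
In series, the same 0.6170 mol of electrons flows through the second cell.
K⁺ + e⁻ → K, so n(K) = 0.6170 mol
m(K) = 0.6170 × 39.10 = 24.1 g

24.1 g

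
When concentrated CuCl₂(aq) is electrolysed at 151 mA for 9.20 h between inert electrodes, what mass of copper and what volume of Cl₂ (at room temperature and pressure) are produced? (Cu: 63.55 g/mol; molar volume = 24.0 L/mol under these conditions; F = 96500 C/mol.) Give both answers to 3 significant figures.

1.65 g Cu; 0.622 L Cl₂

Q = 0.151 × 33120 = 5001 C; n(e⁻) = 5001 / 96500 = 0.05182 mol
Cathode: Cu²⁺ + 2e⁻ → Cu → n(Cu) = 0.05182/2 = 0.02591 mol → 1.65 g
Anode: 2Cl⁻ → Cl₂ + 2e⁻ → n(Cl₂) = 0.05182/2 = 0.02591 mol → 0.622 L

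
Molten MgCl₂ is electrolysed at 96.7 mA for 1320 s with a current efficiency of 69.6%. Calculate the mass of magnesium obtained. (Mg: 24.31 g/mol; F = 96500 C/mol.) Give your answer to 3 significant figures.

0.0112 g

Q = 0.0967 × 1320 = 127.6 C
n(e⁻) = 127.6 / 96500 = 0.001322 mol
Mg²⁺ + 2e⁻ → Mg, so theoretical m(Mg) = 6.610×10^-4 × 24.31 = 0.01607 g
Actual mass = 69.6% × 0.01607 = 0.0112 g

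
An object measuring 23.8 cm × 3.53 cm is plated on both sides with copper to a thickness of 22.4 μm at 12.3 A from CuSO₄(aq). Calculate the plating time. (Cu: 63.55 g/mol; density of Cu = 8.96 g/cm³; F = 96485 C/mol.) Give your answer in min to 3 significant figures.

Plated area = 2 × 23.8 × 3.53 = 168.0 cm²
Volume = 168.0 × 22.4×10⁻⁴ cm = 0.3763 cm³
m(Cu) = 0.3763 × 8.96 = 3.372 g
n(Cu) = 3.372 / 63.55 = 0.05306 mol; n(e⁻) = 2 × 0.05306 = 0.1061 mol
Q = 0.1061 × 96485 = 10240 C
t = 10240 / 12.3 = 832.5 s = 13.9 min

13.9 min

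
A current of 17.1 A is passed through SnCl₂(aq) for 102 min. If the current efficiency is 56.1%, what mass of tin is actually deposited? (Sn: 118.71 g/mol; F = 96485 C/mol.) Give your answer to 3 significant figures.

36.1 g

Q = 17.1 × 6120 = 1.047×10^5 C
n(e⁻) = 1.047×10^5 / 96485 = 1.085 mol
Sn²⁺ + 2e⁻ → Sn, so theoretical m(Sn) = 0.5425 × 118.71 = 64.40 g
Actual mass = 56.1% × 64.40 = 36.1 g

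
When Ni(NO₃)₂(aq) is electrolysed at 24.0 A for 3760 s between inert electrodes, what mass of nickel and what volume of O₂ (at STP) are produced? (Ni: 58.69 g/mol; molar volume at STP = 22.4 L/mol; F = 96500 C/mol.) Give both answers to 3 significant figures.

Q = 24.0 × 3760 = 90240 C; n(e⁻) = 90240 / 96500 = 0.9351 mol
Cathode: Ni²⁺ + 2e⁻ → Ni → n(Ni) = 0.9351/2 = 0.4676 mol → 27.4 g
Anode: 2H₂O → O₂ + 4H⁺ + 4e⁻ → n(O₂) = 0.9351/4 = 0.2338 mol → 5.24 L

27.4 g Ni; 5.24 L O₂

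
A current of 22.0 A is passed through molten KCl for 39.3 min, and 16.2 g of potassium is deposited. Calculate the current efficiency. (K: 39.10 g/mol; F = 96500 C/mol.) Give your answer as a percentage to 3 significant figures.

77.1%

Q = 22.0 × 2358 = 51880 C
n(e⁻) = 51880 / 96500 = 0.5376 mol
K⁺ + e⁻ → K, so theoretical n(K) = 0.5376 mol → 21.02 g
Efficiency = 16.2 / 21.02 = 0.7707 = 77.1%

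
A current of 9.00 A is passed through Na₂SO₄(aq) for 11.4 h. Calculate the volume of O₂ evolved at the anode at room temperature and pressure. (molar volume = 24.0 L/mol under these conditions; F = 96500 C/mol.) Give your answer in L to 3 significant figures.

23.0 L

Q = It = 9.00 × 41040 = 3.694×10^5 C
Moles of electrons = 3.694×10^5 / 96500 = 3.828 mol
2H₂O → O₂ + 4H⁺ + 4e⁻, so n(O₂) = 3.828 / 4 = 0.9570 mol
V = 0.9570 × 24.0 = 22.97 L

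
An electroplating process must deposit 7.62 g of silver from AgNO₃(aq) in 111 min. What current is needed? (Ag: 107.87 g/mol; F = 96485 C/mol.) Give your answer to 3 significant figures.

n(Ag) = 7.62 / 107.87 = 0.07064 mol
Ag⁺ + e⁻ → Ag, so n(e⁻) = 0.07064 mol
Q = 0.07064 × 96485 = 6816 C
I = Q / t = 6816 / 6660 s = 1.02 A

1.02 A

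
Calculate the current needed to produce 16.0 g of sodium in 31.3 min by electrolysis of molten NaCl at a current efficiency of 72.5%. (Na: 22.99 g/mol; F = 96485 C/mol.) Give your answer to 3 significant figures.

n(Na) = 16.0 / 22.99 = 0.6960 mol
Na⁺ + e⁻ → Na, so n(e⁻) = 0.6960 mol
Q = 0.6960 × 96485 / 0.725 = 92630 C
I = Q / t = 92630 / 1878 s = 49.3 A

49.3 A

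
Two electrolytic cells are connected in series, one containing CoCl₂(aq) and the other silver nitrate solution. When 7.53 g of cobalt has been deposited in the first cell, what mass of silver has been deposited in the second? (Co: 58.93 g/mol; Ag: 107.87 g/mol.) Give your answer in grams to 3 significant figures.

27.6 g

n(Co) = 7.53 / 58.93 = 0.1278 mol
Co²⁺ + 2e⁻ → Co, so n(e⁻) = 2 × 0.1278 = 0.2556 mol
The cells are in series, so the same charge (and hence the same n(e⁻) = 0.2556 mol) passes through both.
Ag⁺ + e⁻ → Ag, so n(Ag) = 0.2556 mol
m(Ag) = 0.2556 × 107.87 = 27.6 g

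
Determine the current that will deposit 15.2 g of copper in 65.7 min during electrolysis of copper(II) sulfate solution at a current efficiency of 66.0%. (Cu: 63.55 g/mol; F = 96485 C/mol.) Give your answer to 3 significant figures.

n(Cu) = 15.2 / 63.55 = 0.2392 mol
Cu²⁺ + 2e⁻ → Cu, so n(e⁻) = 2 × 0.2392 = 0.4784 mol
Q = 0.4784 × 96485 / 0.660 = 69940 C
I = Q / t = 69940 / 3942 s = 17.7 A

17.7 A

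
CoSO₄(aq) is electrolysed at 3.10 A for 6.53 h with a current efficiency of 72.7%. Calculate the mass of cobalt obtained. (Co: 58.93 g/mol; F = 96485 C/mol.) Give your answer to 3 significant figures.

Q = 3.10 × 23508 = 72870 C
n(e⁻) = 72870 / 96485 = 0.7552 mol
Co²⁺ + 2e⁻ → Co, so theoretical m(Co) = 0.3776 × 58.93 = 22.25 g
Actual mass = 72.7% × 22.25 = 16.2 g

16.2 g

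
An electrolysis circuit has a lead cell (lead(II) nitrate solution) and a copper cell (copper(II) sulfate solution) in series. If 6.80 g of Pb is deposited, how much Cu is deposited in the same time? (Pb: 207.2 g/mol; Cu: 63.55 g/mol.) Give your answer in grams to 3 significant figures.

2.09 g

n(Pb) = 6.80 / 207.2 = 0.03282 mol
Pb²⁺ + 2e⁻ → Pb, so n(e⁻) = 2 × 0.03282 = 0.06564 mol
Since the cells are in series, n(e⁻) in the Cu cell is also 0.06564 mol.
Cu²⁺ + 2e⁻ → Cu, so n(Cu) = 0.06564 / 2 = 0.03282 mol
m(Cu) = 0.03282 × 63.55 = 2.09 g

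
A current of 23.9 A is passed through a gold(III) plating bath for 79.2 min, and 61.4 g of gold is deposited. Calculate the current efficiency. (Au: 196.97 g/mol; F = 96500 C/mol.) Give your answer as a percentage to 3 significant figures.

Q = 23.9 × 4752 = 1.136×10^5 C
n(e⁻) = 1.136×10^5 / 96500 = 1.177 mol
Au³⁺ + 3e⁻ → Au, so theoretical n(Au) = 0.3923 mol → 77.27 g
Efficiency = 61.4 / 77.27 = 0.7946 = 79.5%

79.5%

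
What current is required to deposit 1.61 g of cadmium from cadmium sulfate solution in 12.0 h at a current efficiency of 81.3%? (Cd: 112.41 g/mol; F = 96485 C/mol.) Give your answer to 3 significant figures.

0.0787 A

n(Cd) = 1.61 / 112.41 = 0.01432 mol
Cd²⁺ + 2e⁻ → Cd, so n(e⁻) = 2 × 0.01432 = 0.02864 mol
Q = 0.02864 × 96485 / 0.813 = 3399 C
I = Q / t = 3399 / 43200 s = 0.0787 A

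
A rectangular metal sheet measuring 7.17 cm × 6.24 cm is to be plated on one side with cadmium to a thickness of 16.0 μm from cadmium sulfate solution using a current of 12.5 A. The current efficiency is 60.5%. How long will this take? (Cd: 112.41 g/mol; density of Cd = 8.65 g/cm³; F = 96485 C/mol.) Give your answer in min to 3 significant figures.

2.34 min

Plated area = 7.17 × 6.24 = 44.74 cm²
Volume = 44.74 × 16.0×10⁻⁴ cm = 0.07158 cm³
m(Cd) = 0.07158 × 8.65 = 0.6192 g
n(Cd) = 0.6192 / 112.41 = 0.005508 mol; n(e⁻) = 2 × 0.005508 = 0.01102 mol
Q = 0.01102 × 96485 / 0.605 = 1757 C
t = 1757 / 12.5 = 140.6 s = 2.34 min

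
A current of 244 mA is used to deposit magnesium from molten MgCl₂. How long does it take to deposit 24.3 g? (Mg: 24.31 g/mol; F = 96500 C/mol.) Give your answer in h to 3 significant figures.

n(Mg) = 24.3 / 24.31 = 0.9996 mol
Mg²⁺ + 2e⁻ → Mg, so n(e⁻) = 2 × 0.9996 = 1.999 mol
Q = 1.999 × 96500 = 1.929×10^5 C
t = Q / I = 1.929×10^5 / 0.244 = 7.906×10^5 s = 220 h

220 h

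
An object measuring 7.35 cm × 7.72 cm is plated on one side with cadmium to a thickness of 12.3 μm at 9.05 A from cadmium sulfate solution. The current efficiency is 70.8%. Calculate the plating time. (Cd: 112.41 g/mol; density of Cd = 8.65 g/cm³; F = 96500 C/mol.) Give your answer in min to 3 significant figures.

Plated area = 7.35 × 7.72 = 56.74 cm²
Volume = 56.74 × 12.3×10⁻⁴ cm = 0.06979 cm³
m(Cd) = 0.06979 × 8.65 = 0.6037 g
n(Cd) = 0.6037 / 112.41 = 0.005371 mol; n(e⁻) = 2 × 0.005371 = 0.01074 mol
Q = 0.01074 × 96500 / 0.708 = 1464 C
t = 1464 / 9.05 = 161.8 s = 2.70 min

2.70 min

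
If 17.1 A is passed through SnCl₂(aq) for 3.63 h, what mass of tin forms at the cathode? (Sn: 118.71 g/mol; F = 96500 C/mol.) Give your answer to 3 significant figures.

137 g

Q = 17.1 A × 13068 s = 2.235×10^5 C
n(e⁻) = 2.235×10^5 / 96500 = 2.316 mol
Sn²⁺ + 2e⁻ → Sn, so n(Sn) = 2.316 / 2 = 1.158 mol
m = 1.158 × 118.71 = 137 g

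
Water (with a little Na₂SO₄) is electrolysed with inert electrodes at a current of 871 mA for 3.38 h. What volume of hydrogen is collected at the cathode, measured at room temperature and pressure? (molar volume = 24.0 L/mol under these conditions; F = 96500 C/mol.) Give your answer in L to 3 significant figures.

Q = It = 0.871 × 12168 = 10600 C
n(e⁻) = Q/F = 10600/96500 = 0.1098 mol
2H⁺ + 2e⁻ → H₂, so n(H₂) = 0.1098 / 2 = 0.05490 mol
V = 0.05490 × 24.0 = 1.318 L

1.32 L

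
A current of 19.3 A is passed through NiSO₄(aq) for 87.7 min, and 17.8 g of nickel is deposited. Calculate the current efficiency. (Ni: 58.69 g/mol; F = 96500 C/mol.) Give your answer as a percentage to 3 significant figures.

57.6%

Q = 19.3 × 5262 = 1.016×10^5 C
n(e⁻) = 1.016×10^5 / 96500 = 1.053 mol
Ni²⁺ + 2e⁻ → Ni, so theoretical n(Ni) = 0.5265 mol → 30.90 g
Efficiency = 17.8 / 30.90 = 0.5761 = 57.6%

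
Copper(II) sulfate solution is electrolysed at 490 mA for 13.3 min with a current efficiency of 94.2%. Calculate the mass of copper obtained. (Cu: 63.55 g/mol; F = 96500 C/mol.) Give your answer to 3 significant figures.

0.121 g

Q = 0.490 × 798 = 391.0 C
n(e⁻) = 391.0 / 96500 = 0.004052 mol
Cu²⁺ + 2e⁻ → Cu, so theoretical m(Cu) = 0.002026 × 63.55 = 0.1288 g
Actual mass = 94.2% × 0.1288 = 0.121 g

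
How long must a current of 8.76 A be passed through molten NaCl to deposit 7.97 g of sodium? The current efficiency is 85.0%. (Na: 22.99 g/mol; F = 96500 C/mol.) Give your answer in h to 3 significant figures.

n(Na) = 7.97 / 22.99 = 0.3467 mol
Na⁺ + e⁻ → Na, so n(e⁻) = 0.3467 mol
Q = 0.3467 × 96500 / 0.850 = 39360 C
t = Q / I = 39360 / 8.76 = 4493 s = 1.25 h

1.25 h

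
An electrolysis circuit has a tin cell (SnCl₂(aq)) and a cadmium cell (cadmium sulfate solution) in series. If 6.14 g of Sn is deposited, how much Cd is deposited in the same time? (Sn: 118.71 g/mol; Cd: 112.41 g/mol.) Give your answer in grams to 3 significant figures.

n(Sn) = 6.14 / 118.71 = 0.05172 mol
Sn²⁺ + 2e⁻ → Sn, so n(e⁻) = 2 × 0.05172 = 0.1034 mol
Since the cells are in series, n(e⁻) in the Cd cell is also 0.1034 mol.
Cd²⁺ + 2e⁻ → Cd, so n(Cd) = 0.1034 / 2 = 0.05170 mol
m(Cd) = 0.05170 × 112.41 = 5.81 g

5.81 g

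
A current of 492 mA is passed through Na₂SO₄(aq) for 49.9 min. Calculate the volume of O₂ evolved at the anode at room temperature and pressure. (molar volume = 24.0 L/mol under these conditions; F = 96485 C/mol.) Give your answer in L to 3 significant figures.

0.0916 L

Q = 0.492 A × 2994 s = 1473 C
n(e⁻) = 1473 / 96485 = 0.01527 mol
2H₂O → O₂ + 4H⁺ + 4e⁻, so n(O₂) = 0.01527 / 4 = 0.003818 mol
V = 0.003818 × 24.0 = 0.09163 L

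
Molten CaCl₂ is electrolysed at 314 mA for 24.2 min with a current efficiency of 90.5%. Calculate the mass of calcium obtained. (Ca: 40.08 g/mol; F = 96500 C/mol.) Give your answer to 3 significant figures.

0.0857 g

Q = 0.314 × 1452 = 455.9 C
n(e⁻) = 455.9 / 96500 = 0.004724 mol
Ca²⁺ + 2e⁻ → Ca, so theoretical m(Ca) = 0.002362 × 40.08 = 0.09467 g
Actual mass = 90.5% × 0.09467 = 0.0857 g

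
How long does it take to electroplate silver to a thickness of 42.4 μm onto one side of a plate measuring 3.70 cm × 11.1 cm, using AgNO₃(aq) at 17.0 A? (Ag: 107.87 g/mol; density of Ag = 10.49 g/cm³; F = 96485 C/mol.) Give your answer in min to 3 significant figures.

Plated area = 3.70 × 11.1 = 41.07 cm²
Volume = 41.07 × 42.4×10⁻⁴ cm = 0.1741 cm³
m(Ag) = 0.1741 × 10.49 = 1.826 g
n(Ag) = 1.826 / 107.87 = 0.01693 mol; n(e⁻) = 0.01693 mol
Q = 0.01693 × 96485 = 1633 C
t = 1633 / 17.0 = 96.06 s = 1.60 min

1.60 min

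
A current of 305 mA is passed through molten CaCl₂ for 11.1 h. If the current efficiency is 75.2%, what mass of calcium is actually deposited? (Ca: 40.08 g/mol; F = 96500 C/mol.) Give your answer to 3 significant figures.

Q = 0.305 × 39960 = 12190 C
n(e⁻) = 12190 / 96500 = 0.1263 mol
Ca²⁺ + 2e⁻ → Ca, so theoretical m(Ca) = 0.06315 × 40.08 = 2.531 g
Actual mass = 75.2% × 2.531 = 1.90 g

1.90 g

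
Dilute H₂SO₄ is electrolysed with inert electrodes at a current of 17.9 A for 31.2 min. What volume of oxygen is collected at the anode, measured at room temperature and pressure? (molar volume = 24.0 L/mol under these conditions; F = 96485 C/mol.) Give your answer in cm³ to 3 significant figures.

Q = It = 17.9 × 1872 = 33510 C
n(e⁻) = Q/F = 33510/96485 = 0.3473 mol
2H₂O → O₂ + 4H⁺ + 4e⁻, so n(O₂) = 0.3473 / 4 = 0.08683 mol
V = 0.08683 × 24.0 = 2.084 L
= 2080 cm³

2080 cm³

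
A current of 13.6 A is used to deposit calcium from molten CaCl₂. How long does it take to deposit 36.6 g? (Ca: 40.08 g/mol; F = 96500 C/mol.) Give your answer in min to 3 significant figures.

n(Ca) = 36.6 / 40.08 = 0.9132 mol
Ca²⁺ + 2e⁻ → Ca, so n(e⁻) = 2 × 0.9132 = 1.826 mol
Q = 1.826 × 96500 = 1.762×10^5 C
t = Q / I = 1.762×10^5 / 13.6 = 12960 s = 216 min

216 min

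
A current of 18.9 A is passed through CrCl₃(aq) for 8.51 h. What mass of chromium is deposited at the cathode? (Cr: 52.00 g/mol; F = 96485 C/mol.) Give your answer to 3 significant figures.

104 g

Charge passed = 18.9 × 30636 = 5.790×10^5 C
n(e⁻) = Q/F = 5.790×10^5/96485 = 6.001 mol
Cr³⁺ + 3e⁻ → Cr, so n(Cr) = 6.001 / 3 = 2.000 mol
m = 2.000 × 52.00 = 104 g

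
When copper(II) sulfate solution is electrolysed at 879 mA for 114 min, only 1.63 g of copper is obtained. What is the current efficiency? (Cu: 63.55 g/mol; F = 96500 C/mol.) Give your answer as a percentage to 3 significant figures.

Q = 0.879 × 6840 = 6012 C
n(e⁻) = 6012 / 96500 = 0.06230 mol
Cu²⁺ + 2e⁻ → Cu, so theoretical n(Cu) = 0.03115 mol → 1.980 g
Efficiency = 1.63 / 1.980 = 0.8232 = 82.3%

82.3%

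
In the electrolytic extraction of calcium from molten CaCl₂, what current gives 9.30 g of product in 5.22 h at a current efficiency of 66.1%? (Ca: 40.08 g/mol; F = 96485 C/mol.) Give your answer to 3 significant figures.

3.60 A

n(Ca) = 9.30 / 40.08 = 0.2320 mol
Ca²⁺ + 2e⁻ → Ca, so n(e⁻) = 2 × 0.2320 = 0.4640 mol
Q = 0.4640 × 96485 / 0.661 = 67730 C
I = Q / t = 67730 / 18792 s = 3.60 A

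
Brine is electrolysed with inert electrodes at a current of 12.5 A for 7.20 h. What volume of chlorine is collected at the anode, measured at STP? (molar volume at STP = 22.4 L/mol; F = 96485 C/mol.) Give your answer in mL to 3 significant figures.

Q = 12.5 A × 25920 s = 3.240×10^5 C
n(e⁻) = 3.240×10^5 / 96485 = 3.358 mol
2Cl⁻ → Cl₂ + 2e⁻, so n(Cl₂) = 3.358 / 2 = 1.679 mol
V = 1.679 × 22.4 = 37.61 L
= 37600 mL

37600 mL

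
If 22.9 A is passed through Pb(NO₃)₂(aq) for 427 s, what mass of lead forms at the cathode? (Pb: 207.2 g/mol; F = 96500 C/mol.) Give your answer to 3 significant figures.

10.5 g

Q = 22.9 A × 427 s = 9778 C
Moles of electrons = 9778 / 96500 = 0.1013 mol
Pb²⁺ + 2e⁻ → Pb, so n(Pb) = 0.1013 / 2 = 0.05065 mol
m = 0.05065 × 207.2 = 10.5 g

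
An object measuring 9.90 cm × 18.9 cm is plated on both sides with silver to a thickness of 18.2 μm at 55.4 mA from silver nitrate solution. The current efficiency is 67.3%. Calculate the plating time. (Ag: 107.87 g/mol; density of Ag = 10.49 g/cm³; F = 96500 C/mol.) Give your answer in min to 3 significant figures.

Plated area = 2 × 9.90 × 18.9 = 374.2 cm²
Volume = 374.2 × 18.2×10⁻⁴ cm = 0.6810 cm³
m(Ag) = 0.6810 × 10.49 = 7.144 g
n(Ag) = 7.144 / 107.87 = 0.06623 mol; n(e⁻) = 0.06623 mol
Q = 0.06623 × 96500 / 0.673 = 9497 C
t = 9497 / 0.0554 = 1.714×10^5 s = 2860 min

2860 min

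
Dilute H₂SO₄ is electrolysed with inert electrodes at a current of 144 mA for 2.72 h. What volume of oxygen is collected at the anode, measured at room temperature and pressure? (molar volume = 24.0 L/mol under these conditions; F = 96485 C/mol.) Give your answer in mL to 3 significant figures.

87.7 mL

Q = It = 0.144 × 9792 = 1410 C
n(e⁻) = 1410 / 96485 = 0.01461 mol
2H₂O → O₂ + 4H⁺ + 4e⁻, so n(O₂) = 0.01461 / 4 = 0.003653 mol
V = 0.003653 × 24.0 = 0.08767 L
= 87.7 mL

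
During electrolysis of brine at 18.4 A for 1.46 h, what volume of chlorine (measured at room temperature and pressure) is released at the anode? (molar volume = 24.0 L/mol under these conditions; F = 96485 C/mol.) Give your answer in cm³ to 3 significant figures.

12000 cm³

Charge passed = 18.4 × 5256 = 96710 C
n(e⁻) = 96710 / 96485 = 1.002 mol
2Cl⁻ → Cl₂ + 2e⁻, so n(Cl₂) = 1.002 / 2 = 0.5010 mol
V = 0.5010 × 24.0 = 12.02 L
= 12000 cm³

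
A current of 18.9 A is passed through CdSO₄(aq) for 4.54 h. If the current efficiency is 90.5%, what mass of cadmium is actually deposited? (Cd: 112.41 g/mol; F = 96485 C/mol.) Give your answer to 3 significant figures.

163 g

Q = 18.9 × 16344 = 3.089×10^5 C
n(e⁻) = 3.089×10^5 / 96485 = 3.202 mol
Cd²⁺ + 2e⁻ → Cd, so theoretical m(Cd) = 1.601 × 112.41 = 180.0 g
Actual mass = 90.5% × 180.0 = 163 g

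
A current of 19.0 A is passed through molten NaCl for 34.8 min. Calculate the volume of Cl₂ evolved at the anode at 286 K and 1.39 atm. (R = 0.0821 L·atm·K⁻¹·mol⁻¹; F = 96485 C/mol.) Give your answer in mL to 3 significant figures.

3470 mL

Q = 19.0 A × 2088 s = 39670 C
n(e⁻) = 39670 / 96485 = 0.4112 mol
2Cl⁻ → Cl₂ + 2e⁻, so n(Cl₂) = 0.4112 / 2 = 0.2056 mol
V = nRT/P = 0.2056 × 0.0821 × 286 / 1.39 = 3.473 L
= 3470 mL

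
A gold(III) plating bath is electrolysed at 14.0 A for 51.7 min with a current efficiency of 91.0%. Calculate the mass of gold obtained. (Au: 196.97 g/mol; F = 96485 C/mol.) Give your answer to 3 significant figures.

26.9 g

Q = 14.0 × 3102 = 43430 C
n(e⁻) = 43430 / 96485 = 0.4501 mol
Au³⁺ + 3e⁻ → Au, so theoretical m(Au) = 0.1500 × 196.97 = 29.55 g
Actual mass = 91.0% × 29.55 = 26.9 g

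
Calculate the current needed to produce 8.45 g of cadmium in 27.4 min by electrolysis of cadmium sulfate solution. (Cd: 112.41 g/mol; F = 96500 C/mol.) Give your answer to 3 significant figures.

8.82 A

n(Cd) = 8.45 / 112.41 = 0.07517 mol
Cd²⁺ + 2e⁻ → Cd, so n(e⁻) = 2 × 0.07517 = 0.1503 mol
Q = 0.1503 × 96500 = 14500 C
I = Q / t = 14500 / 1644 s = 8.82 A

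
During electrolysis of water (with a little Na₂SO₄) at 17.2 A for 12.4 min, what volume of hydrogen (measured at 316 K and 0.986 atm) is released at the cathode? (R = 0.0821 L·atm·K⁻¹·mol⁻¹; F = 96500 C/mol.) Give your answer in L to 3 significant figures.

1.74 L

Q = It = 17.2 × 744 = 12800 C
n(e⁻) = Q/F = 12800/96500 = 0.1326 mol
2H⁺ + 2e⁻ → H₂, so n(H₂) = 0.1326 / 2 = 0.06630 mol
V = nRT/P = 0.06630 × 0.0821 × 316 / 0.986 = 1.744 L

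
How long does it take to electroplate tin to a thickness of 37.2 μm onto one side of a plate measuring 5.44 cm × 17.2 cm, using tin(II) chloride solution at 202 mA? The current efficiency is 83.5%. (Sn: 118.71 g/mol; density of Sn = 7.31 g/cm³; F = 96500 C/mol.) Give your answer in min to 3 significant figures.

409 min

Plated area = 5.44 × 17.2 = 93.57 cm²
Volume = 93.57 × 37.2×10⁻⁴ cm = 0.3481 cm³
m(Sn) = 0.3481 × 7.31 = 2.545 g
n(Sn) = 2.545 / 118.71 = 0.02144 mol; n(e⁻) = 2 × 0.02144 = 0.04288 mol
Q = 0.04288 × 96500 / 0.835 = 4956 C
t = 4956 / 0.202 = 24530 s = 409 min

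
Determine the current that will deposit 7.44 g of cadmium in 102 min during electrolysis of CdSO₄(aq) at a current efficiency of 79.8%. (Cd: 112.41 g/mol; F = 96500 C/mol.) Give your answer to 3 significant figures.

n(Cd) = 7.44 / 112.41 = 0.06619 mol
Cd²⁺ + 2e⁻ → Cd, so n(e⁻) = 2 × 0.06619 = 0.1324 mol
Q = 0.1324 × 96500 / 0.798 = 16010 C
I = Q / t = 16010 / 6120 s = 2.62 A

2.62 A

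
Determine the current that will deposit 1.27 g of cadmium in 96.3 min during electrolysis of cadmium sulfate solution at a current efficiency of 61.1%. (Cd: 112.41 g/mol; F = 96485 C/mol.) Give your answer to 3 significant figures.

n(Cd) = 1.27 / 112.41 = 0.01130 mol
Cd²⁺ + 2e⁻ → Cd, so n(e⁻) = 2 × 0.01130 = 0.02260 mol
Q = 0.02260 × 96485 / 0.611 = 3569 C
I = Q / t = 3569 / 5778 s = 0.618 A

0.618 A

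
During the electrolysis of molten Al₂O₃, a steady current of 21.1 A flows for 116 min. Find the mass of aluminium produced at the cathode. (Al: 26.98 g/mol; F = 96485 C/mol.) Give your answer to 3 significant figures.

13.7 g

Q = It = 21.1 × 6960 = 1.469×10^5 C
Moles of electrons = 1.469×10^5 / 96485 = 1.523 mol
Al³⁺ + 3e⁻ → Al, so n(Al) = 1.523 / 3 = 0.5077 mol
m = 0.5077 × 26.98 = 13.7 g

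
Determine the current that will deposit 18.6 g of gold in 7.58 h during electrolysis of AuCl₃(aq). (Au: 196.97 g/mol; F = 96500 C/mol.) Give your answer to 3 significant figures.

n(Au) = 18.6 / 196.97 = 0.09443 mol
Au³⁺ + 3e⁻ → Au, so n(e⁻) = 3 × 0.09443 = 0.2833 mol
Q = 0.2833 × 96500 = 27340 C
I = Q / t = 27340 / 27288 s = 1.00 A

1.00 A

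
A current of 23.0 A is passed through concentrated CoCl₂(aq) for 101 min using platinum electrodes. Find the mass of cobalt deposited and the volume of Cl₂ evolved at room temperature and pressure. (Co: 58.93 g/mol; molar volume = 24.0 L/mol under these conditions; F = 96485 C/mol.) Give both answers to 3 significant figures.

42.6 g Co; 17.3 L Cl₂

Q = 23.0 × 6060 = 1.394×10^5 C; n(e⁻) = 1.394×10^5 / 96485 = 1.445 mol
Cathode: Co²⁺ + 2e⁻ → Co → n(Co) = 1.445/2 = 0.7225 mol → 42.6 g
Anode: 2Cl⁻ → Cl₂ + 2e⁻ → n(Cl₂) = 1.445/2 = 0.7225 mol → 17.3 L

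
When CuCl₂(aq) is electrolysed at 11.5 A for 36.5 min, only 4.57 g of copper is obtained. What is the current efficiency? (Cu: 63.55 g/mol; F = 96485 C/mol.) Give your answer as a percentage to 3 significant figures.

Q = 11.5 × 2190 = 25190 C
n(e⁻) = 25190 / 96485 = 0.2611 mol
Cu²⁺ + 2e⁻ → Cu, so theoretical n(Cu) = 0.1306 mol → 8.300 g
Efficiency = 4.57 / 8.300 = 0.5506 = 55.1%

55.1%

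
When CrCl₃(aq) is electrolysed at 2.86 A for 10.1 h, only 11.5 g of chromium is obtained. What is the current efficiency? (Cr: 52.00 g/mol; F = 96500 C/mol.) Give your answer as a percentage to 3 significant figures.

61.6%

Q = 2.86 × 36360 = 1.040×10^5 C
n(e⁻) = 1.040×10^5 / 96500 = 1.078 mol
Cr³⁺ + 3e⁻ → Cr, so theoretical n(Cr) = 0.3593 mol → 18.68 g
Efficiency = 11.5 / 18.68 = 0.6156 = 61.6%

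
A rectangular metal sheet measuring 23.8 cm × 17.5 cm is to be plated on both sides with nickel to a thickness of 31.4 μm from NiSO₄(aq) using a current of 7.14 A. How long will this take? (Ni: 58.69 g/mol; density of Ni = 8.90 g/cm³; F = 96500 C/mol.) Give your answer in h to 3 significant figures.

Plated area = 2 × 23.8 × 17.5 = 833.0 cm²
Volume = 833.0 × 31.4×10⁻⁴ cm = 2.616 cm³
m(Ni) = 2.616 × 8.90 = 23.28 g
n(Ni) = 23.28 / 58.69 = 0.3967 mol; n(e⁻) = 2 × 0.3967 = 0.7934 mol
Q = 0.7934 × 96500 = 76560 C
t = 76560 / 7.14 = 10720 s = 2.98 h

2.98 h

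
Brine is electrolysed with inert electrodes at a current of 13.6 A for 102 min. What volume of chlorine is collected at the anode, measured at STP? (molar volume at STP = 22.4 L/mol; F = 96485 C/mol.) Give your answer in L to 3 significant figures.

Charge passed = 13.6 × 6120 = 83230 C
n(e⁻) = 83230 / 96485 = 0.8626 mol
2Cl⁻ → Cl₂ + 2e⁻, so n(Cl₂) = 0.8626 / 2 = 0.4313 mol
V = 0.4313 × 22.4 = 9.661 L

9.66 L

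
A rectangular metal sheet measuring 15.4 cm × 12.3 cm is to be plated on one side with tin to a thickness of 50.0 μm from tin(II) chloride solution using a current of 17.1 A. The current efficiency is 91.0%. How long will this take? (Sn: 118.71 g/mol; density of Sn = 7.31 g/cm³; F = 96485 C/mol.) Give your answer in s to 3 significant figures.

Plated area = 15.4 × 12.3 = 189.4 cm²
Volume = 189.4 × 50.0×10⁻⁴ cm = 0.9470 cm³
m(Sn) = 0.9470 × 7.31 = 6.923 g
n(Sn) = 6.923 / 118.71 = 0.05832 mol; n(e⁻) = 2 × 0.05832 = 0.1166 mol
Q = 0.1166 × 96485 / 0.910 = 12360 C
t = 12360 / 17.1 = 722.8 s

723 s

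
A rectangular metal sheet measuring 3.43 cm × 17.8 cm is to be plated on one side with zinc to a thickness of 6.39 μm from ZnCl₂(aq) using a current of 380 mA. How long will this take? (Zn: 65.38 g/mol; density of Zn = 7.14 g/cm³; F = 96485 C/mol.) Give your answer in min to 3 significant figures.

36.1 min

Plated area = 3.43 × 17.8 = 61.05 cm²
Volume = 61.05 × 6.39×10⁻⁴ cm = 0.03901 cm³
m(Zn) = 0.03901 × 7.14 = 0.2785 g
n(Zn) = 0.2785 / 65.38 = 0.004260 mol; n(e⁻) = 2 × 0.004260 = 0.008520 mol
Q = 0.008520 × 96485 = 822.1 C
t = 822.1 / 0.380 = 2163 s = 36.1 min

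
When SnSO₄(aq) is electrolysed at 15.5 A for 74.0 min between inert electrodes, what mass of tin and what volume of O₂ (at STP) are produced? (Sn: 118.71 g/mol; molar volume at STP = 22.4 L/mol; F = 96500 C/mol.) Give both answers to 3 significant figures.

Q = 15.5 × 4440 = 68820 C; n(e⁻) = 68820 / 96500 = 0.7132 mol
Cathode: Sn²⁺ + 2e⁻ → Sn → n(Sn) = 0.7132/2 = 0.3566 mol → 42.3 g
Anode: 2H₂O → O₂ + 4H⁺ + 4e⁻ → n(O₂) = 0.7132/4 = 0.1783 mol → 3.99 L

42.3 g Sn; 3.99 L O₂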